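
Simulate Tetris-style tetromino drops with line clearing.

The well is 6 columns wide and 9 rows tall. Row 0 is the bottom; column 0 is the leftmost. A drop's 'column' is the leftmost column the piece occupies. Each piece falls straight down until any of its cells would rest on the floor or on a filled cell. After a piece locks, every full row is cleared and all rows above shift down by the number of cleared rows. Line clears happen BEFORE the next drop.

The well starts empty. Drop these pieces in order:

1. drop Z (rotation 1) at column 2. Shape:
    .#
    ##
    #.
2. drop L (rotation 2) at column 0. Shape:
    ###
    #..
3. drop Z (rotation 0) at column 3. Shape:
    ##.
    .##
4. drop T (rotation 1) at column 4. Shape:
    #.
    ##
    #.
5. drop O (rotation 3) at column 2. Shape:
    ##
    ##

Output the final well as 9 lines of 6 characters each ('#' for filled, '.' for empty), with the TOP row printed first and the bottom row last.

Answer: ......
......
......
....#.
..####
..###.
...##.
#.##..
..#...

Derivation:
Drop 1: Z rot1 at col 2 lands with bottom-row=0; cleared 0 line(s) (total 0); column heights now [0 0 2 3 0 0], max=3
Drop 2: L rot2 at col 0 lands with bottom-row=1; cleared 0 line(s) (total 0); column heights now [3 3 3 3 0 0], max=3
Drop 3: Z rot0 at col 3 lands with bottom-row=2; cleared 1 line(s) (total 1); column heights now [2 0 2 3 3 0], max=3
Drop 4: T rot1 at col 4 lands with bottom-row=3; cleared 0 line(s) (total 1); column heights now [2 0 2 3 6 5], max=6
Drop 5: O rot3 at col 2 lands with bottom-row=3; cleared 0 line(s) (total 1); column heights now [2 0 5 5 6 5], max=6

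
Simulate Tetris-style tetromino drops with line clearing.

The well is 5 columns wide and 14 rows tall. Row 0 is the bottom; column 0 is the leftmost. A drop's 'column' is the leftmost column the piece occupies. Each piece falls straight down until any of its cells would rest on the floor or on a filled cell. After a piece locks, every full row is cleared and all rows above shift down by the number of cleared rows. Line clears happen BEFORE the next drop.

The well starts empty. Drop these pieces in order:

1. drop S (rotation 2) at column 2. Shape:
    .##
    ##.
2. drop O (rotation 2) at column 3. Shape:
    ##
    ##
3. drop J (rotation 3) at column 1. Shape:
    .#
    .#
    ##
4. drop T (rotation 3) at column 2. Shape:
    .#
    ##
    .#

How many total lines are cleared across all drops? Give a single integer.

Answer: 0

Derivation:
Drop 1: S rot2 at col 2 lands with bottom-row=0; cleared 0 line(s) (total 0); column heights now [0 0 1 2 2], max=2
Drop 2: O rot2 at col 3 lands with bottom-row=2; cleared 0 line(s) (total 0); column heights now [0 0 1 4 4], max=4
Drop 3: J rot3 at col 1 lands with bottom-row=1; cleared 0 line(s) (total 0); column heights now [0 2 4 4 4], max=4
Drop 4: T rot3 at col 2 lands with bottom-row=4; cleared 0 line(s) (total 0); column heights now [0 2 6 7 4], max=7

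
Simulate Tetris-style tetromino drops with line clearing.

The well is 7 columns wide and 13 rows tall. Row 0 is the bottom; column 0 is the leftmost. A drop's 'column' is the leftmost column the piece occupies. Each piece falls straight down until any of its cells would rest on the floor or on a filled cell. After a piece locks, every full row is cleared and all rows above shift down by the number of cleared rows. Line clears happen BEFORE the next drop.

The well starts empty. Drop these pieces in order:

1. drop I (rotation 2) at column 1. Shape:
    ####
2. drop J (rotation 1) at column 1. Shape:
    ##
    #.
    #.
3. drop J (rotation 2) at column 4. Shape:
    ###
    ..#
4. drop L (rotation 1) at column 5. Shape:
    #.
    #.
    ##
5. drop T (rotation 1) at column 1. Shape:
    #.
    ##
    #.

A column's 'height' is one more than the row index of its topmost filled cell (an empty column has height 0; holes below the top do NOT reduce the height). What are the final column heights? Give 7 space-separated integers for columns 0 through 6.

Drop 1: I rot2 at col 1 lands with bottom-row=0; cleared 0 line(s) (total 0); column heights now [0 1 1 1 1 0 0], max=1
Drop 2: J rot1 at col 1 lands with bottom-row=1; cleared 0 line(s) (total 0); column heights now [0 4 4 1 1 0 0], max=4
Drop 3: J rot2 at col 4 lands with bottom-row=0; cleared 0 line(s) (total 0); column heights now [0 4 4 1 2 2 2], max=4
Drop 4: L rot1 at col 5 lands with bottom-row=2; cleared 0 line(s) (total 0); column heights now [0 4 4 1 2 5 3], max=5
Drop 5: T rot1 at col 1 lands with bottom-row=4; cleared 0 line(s) (total 0); column heights now [0 7 6 1 2 5 3], max=7

Answer: 0 7 6 1 2 5 3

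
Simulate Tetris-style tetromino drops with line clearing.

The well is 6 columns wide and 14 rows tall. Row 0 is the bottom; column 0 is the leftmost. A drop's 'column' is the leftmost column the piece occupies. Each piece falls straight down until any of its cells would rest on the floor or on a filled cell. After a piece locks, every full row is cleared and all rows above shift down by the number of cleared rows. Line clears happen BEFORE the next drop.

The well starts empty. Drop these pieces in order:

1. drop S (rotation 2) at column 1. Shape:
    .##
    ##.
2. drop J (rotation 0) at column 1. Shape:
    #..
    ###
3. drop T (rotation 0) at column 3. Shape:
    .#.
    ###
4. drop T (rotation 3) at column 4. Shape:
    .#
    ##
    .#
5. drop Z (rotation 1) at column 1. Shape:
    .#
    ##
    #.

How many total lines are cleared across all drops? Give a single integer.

Drop 1: S rot2 at col 1 lands with bottom-row=0; cleared 0 line(s) (total 0); column heights now [0 1 2 2 0 0], max=2
Drop 2: J rot0 at col 1 lands with bottom-row=2; cleared 0 line(s) (total 0); column heights now [0 4 3 3 0 0], max=4
Drop 3: T rot0 at col 3 lands with bottom-row=3; cleared 0 line(s) (total 0); column heights now [0 4 3 4 5 4], max=5
Drop 4: T rot3 at col 4 lands with bottom-row=4; cleared 0 line(s) (total 0); column heights now [0 4 3 4 6 7], max=7
Drop 5: Z rot1 at col 1 lands with bottom-row=4; cleared 0 line(s) (total 0); column heights now [0 6 7 4 6 7], max=7

Answer: 0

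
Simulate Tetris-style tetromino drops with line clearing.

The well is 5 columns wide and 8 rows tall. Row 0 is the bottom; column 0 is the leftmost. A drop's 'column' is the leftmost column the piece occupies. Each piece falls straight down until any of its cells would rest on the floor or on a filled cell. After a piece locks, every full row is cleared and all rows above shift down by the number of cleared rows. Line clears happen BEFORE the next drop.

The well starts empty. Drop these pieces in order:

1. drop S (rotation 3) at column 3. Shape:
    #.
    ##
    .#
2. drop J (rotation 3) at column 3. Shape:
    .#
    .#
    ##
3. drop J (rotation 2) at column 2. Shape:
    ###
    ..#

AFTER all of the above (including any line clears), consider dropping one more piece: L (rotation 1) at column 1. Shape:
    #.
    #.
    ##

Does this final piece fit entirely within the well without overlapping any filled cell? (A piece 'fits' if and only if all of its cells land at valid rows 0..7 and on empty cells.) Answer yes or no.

Answer: no

Derivation:
Drop 1: S rot3 at col 3 lands with bottom-row=0; cleared 0 line(s) (total 0); column heights now [0 0 0 3 2], max=3
Drop 2: J rot3 at col 3 lands with bottom-row=3; cleared 0 line(s) (total 0); column heights now [0 0 0 4 6], max=6
Drop 3: J rot2 at col 2 lands with bottom-row=6; cleared 0 line(s) (total 0); column heights now [0 0 8 8 8], max=8
Test piece L rot1 at col 1 (width 2): heights before test = [0 0 8 8 8]; fits = False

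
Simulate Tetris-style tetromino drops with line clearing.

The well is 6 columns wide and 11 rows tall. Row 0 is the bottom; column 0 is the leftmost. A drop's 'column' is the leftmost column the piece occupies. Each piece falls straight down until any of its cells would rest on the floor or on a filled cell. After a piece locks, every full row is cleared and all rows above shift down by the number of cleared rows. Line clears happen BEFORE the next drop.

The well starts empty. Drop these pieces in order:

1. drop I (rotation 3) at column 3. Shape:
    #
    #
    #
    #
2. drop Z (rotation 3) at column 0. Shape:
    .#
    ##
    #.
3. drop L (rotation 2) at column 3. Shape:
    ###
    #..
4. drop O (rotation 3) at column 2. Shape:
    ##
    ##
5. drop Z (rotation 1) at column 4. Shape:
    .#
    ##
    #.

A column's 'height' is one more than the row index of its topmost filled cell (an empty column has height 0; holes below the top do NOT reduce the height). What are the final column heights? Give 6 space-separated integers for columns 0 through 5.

Drop 1: I rot3 at col 3 lands with bottom-row=0; cleared 0 line(s) (total 0); column heights now [0 0 0 4 0 0], max=4
Drop 2: Z rot3 at col 0 lands with bottom-row=0; cleared 0 line(s) (total 0); column heights now [2 3 0 4 0 0], max=4
Drop 3: L rot2 at col 3 lands with bottom-row=4; cleared 0 line(s) (total 0); column heights now [2 3 0 6 6 6], max=6
Drop 4: O rot3 at col 2 lands with bottom-row=6; cleared 0 line(s) (total 0); column heights now [2 3 8 8 6 6], max=8
Drop 5: Z rot1 at col 4 lands with bottom-row=6; cleared 0 line(s) (total 0); column heights now [2 3 8 8 8 9], max=9

Answer: 2 3 8 8 8 9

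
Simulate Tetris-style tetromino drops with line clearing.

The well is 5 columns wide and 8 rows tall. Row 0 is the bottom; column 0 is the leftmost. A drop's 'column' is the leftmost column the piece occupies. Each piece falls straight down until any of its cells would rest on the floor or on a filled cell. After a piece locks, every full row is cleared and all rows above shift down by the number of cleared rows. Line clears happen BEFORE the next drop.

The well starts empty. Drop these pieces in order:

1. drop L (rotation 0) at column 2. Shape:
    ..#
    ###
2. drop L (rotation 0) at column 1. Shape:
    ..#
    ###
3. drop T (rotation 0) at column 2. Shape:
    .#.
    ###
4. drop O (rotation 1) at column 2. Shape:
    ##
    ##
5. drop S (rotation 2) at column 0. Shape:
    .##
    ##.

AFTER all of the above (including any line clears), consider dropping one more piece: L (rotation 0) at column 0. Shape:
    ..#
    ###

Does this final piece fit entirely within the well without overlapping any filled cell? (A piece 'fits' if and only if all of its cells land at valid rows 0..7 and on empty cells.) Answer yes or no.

Answer: no

Derivation:
Drop 1: L rot0 at col 2 lands with bottom-row=0; cleared 0 line(s) (total 0); column heights now [0 0 1 1 2], max=2
Drop 2: L rot0 at col 1 lands with bottom-row=1; cleared 0 line(s) (total 0); column heights now [0 2 2 3 2], max=3
Drop 3: T rot0 at col 2 lands with bottom-row=3; cleared 0 line(s) (total 0); column heights now [0 2 4 5 4], max=5
Drop 4: O rot1 at col 2 lands with bottom-row=5; cleared 0 line(s) (total 0); column heights now [0 2 7 7 4], max=7
Drop 5: S rot2 at col 0 lands with bottom-row=6; cleared 0 line(s) (total 0); column heights now [7 8 8 7 4], max=8
Test piece L rot0 at col 0 (width 3): heights before test = [7 8 8 7 4]; fits = False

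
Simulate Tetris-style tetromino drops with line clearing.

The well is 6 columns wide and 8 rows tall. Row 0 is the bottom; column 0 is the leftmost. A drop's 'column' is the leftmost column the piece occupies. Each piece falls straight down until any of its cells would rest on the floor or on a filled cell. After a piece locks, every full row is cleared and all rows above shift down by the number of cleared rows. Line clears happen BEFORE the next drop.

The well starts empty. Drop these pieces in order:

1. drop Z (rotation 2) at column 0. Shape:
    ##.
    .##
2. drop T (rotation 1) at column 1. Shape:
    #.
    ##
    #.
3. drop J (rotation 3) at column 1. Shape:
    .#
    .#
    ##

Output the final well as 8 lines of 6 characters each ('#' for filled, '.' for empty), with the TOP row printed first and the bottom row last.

Drop 1: Z rot2 at col 0 lands with bottom-row=0; cleared 0 line(s) (total 0); column heights now [2 2 1 0 0 0], max=2
Drop 2: T rot1 at col 1 lands with bottom-row=2; cleared 0 line(s) (total 0); column heights now [2 5 4 0 0 0], max=5
Drop 3: J rot3 at col 1 lands with bottom-row=5; cleared 0 line(s) (total 0); column heights now [2 6 8 0 0 0], max=8

Answer: ..#...
..#...
.##...
.#....
.##...
.#....
##....
.##...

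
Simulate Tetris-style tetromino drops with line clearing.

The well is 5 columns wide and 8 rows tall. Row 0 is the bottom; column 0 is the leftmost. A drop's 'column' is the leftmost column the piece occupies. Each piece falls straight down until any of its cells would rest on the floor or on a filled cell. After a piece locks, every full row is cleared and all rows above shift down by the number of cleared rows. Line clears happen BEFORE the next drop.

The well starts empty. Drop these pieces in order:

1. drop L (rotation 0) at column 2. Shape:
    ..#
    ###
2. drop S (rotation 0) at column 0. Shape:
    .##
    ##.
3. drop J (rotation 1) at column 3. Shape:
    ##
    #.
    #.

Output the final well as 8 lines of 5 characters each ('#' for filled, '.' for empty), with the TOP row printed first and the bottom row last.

Drop 1: L rot0 at col 2 lands with bottom-row=0; cleared 0 line(s) (total 0); column heights now [0 0 1 1 2], max=2
Drop 2: S rot0 at col 0 lands with bottom-row=0; cleared 1 line(s) (total 1); column heights now [0 1 1 0 1], max=1
Drop 3: J rot1 at col 3 lands with bottom-row=0; cleared 0 line(s) (total 1); column heights now [0 1 1 3 3], max=3

Answer: .....
.....
.....
.....
.....
...##
...#.
.####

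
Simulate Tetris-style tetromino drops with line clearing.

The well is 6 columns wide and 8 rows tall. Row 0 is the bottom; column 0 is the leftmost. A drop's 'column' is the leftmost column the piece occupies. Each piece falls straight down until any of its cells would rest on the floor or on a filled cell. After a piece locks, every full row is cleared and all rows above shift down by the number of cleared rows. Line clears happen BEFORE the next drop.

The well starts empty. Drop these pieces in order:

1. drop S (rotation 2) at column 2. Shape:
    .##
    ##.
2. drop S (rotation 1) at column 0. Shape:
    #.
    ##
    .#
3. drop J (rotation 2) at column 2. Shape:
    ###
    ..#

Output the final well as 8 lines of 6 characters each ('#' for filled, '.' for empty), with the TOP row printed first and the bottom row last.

Answer: ......
......
......
......
..###.
#...#.
##.##.
.###..

Derivation:
Drop 1: S rot2 at col 2 lands with bottom-row=0; cleared 0 line(s) (total 0); column heights now [0 0 1 2 2 0], max=2
Drop 2: S rot1 at col 0 lands with bottom-row=0; cleared 0 line(s) (total 0); column heights now [3 2 1 2 2 0], max=3
Drop 3: J rot2 at col 2 lands with bottom-row=2; cleared 0 line(s) (total 0); column heights now [3 2 4 4 4 0], max=4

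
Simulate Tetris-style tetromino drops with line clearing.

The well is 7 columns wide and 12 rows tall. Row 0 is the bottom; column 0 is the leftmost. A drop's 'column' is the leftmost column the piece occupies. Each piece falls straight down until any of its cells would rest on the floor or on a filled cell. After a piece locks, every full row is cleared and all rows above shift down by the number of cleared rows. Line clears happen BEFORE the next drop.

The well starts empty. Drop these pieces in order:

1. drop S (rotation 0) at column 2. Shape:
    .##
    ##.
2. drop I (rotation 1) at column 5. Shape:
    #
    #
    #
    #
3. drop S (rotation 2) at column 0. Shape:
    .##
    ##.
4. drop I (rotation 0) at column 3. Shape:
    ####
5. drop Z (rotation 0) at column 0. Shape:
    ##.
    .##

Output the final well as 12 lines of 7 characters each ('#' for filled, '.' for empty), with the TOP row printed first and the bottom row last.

Drop 1: S rot0 at col 2 lands with bottom-row=0; cleared 0 line(s) (total 0); column heights now [0 0 1 2 2 0 0], max=2
Drop 2: I rot1 at col 5 lands with bottom-row=0; cleared 0 line(s) (total 0); column heights now [0 0 1 2 2 4 0], max=4
Drop 3: S rot2 at col 0 lands with bottom-row=0; cleared 0 line(s) (total 0); column heights now [1 2 2 2 2 4 0], max=4
Drop 4: I rot0 at col 3 lands with bottom-row=4; cleared 0 line(s) (total 0); column heights now [1 2 2 5 5 5 5], max=5
Drop 5: Z rot0 at col 0 lands with bottom-row=2; cleared 0 line(s) (total 0); column heights now [4 4 3 5 5 5 5], max=5

Answer: .......
.......
.......
.......
.......
.......
.......
...####
##...#.
.##..#.
.#####.
####.#.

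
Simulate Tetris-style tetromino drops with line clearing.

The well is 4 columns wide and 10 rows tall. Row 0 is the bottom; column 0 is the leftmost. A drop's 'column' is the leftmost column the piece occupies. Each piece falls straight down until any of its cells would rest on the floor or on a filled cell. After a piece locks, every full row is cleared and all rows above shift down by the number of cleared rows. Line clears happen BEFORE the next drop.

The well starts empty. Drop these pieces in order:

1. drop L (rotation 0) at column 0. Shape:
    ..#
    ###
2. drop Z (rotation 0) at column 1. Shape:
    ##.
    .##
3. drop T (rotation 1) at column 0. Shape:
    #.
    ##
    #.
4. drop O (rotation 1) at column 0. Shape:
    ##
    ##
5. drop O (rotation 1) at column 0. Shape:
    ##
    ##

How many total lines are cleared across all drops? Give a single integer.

Drop 1: L rot0 at col 0 lands with bottom-row=0; cleared 0 line(s) (total 0); column heights now [1 1 2 0], max=2
Drop 2: Z rot0 at col 1 lands with bottom-row=2; cleared 0 line(s) (total 0); column heights now [1 4 4 3], max=4
Drop 3: T rot1 at col 0 lands with bottom-row=3; cleared 0 line(s) (total 0); column heights now [6 5 4 3], max=6
Drop 4: O rot1 at col 0 lands with bottom-row=6; cleared 0 line(s) (total 0); column heights now [8 8 4 3], max=8
Drop 5: O rot1 at col 0 lands with bottom-row=8; cleared 0 line(s) (total 0); column heights now [10 10 4 3], max=10

Answer: 0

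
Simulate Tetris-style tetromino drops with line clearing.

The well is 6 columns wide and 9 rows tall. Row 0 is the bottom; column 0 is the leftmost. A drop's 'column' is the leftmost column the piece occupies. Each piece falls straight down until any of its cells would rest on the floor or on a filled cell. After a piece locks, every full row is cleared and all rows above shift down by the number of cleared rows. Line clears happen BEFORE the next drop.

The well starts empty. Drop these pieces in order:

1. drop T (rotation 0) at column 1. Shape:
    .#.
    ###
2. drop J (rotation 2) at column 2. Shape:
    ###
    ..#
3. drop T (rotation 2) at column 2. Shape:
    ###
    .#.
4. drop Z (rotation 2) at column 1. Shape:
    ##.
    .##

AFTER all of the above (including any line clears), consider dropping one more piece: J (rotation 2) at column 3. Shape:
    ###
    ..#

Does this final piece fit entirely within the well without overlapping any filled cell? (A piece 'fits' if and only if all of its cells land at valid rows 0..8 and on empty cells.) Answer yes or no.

Answer: yes

Derivation:
Drop 1: T rot0 at col 1 lands with bottom-row=0; cleared 0 line(s) (total 0); column heights now [0 1 2 1 0 0], max=2
Drop 2: J rot2 at col 2 lands with bottom-row=1; cleared 0 line(s) (total 0); column heights now [0 1 3 3 3 0], max=3
Drop 3: T rot2 at col 2 lands with bottom-row=3; cleared 0 line(s) (total 0); column heights now [0 1 5 5 5 0], max=5
Drop 4: Z rot2 at col 1 lands with bottom-row=5; cleared 0 line(s) (total 0); column heights now [0 7 7 6 5 0], max=7
Test piece J rot2 at col 3 (width 3): heights before test = [0 7 7 6 5 0]; fits = True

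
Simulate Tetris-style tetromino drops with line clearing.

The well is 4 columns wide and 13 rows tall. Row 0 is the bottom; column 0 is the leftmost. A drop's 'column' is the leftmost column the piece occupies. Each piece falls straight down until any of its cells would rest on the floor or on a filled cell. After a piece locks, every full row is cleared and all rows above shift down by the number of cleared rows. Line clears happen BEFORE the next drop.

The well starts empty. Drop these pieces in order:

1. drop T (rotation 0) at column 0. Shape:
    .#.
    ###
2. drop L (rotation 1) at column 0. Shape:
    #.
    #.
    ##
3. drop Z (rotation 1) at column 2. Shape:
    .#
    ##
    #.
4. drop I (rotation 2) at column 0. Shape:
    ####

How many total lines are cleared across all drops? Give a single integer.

Answer: 2

Derivation:
Drop 1: T rot0 at col 0 lands with bottom-row=0; cleared 0 line(s) (total 0); column heights now [1 2 1 0], max=2
Drop 2: L rot1 at col 0 lands with bottom-row=2; cleared 0 line(s) (total 0); column heights now [5 3 1 0], max=5
Drop 3: Z rot1 at col 2 lands with bottom-row=1; cleared 1 line(s) (total 1); column heights now [4 2 2 3], max=4
Drop 4: I rot2 at col 0 lands with bottom-row=4; cleared 1 line(s) (total 2); column heights now [4 2 2 3], max=4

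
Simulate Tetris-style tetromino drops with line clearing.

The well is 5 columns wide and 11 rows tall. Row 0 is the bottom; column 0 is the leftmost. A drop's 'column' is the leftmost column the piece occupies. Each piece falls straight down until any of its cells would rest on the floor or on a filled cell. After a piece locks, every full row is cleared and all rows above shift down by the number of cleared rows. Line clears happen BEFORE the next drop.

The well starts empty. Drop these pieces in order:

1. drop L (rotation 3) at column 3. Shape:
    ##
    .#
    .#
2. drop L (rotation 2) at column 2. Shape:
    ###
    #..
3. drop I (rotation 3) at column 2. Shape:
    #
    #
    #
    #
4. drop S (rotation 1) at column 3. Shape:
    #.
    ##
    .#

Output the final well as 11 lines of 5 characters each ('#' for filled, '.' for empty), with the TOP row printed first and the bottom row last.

Answer: .....
.....
.....
..#..
..##.
..###
..#.#
..###
..###
....#
....#

Derivation:
Drop 1: L rot3 at col 3 lands with bottom-row=0; cleared 0 line(s) (total 0); column heights now [0 0 0 3 3], max=3
Drop 2: L rot2 at col 2 lands with bottom-row=2; cleared 0 line(s) (total 0); column heights now [0 0 4 4 4], max=4
Drop 3: I rot3 at col 2 lands with bottom-row=4; cleared 0 line(s) (total 0); column heights now [0 0 8 4 4], max=8
Drop 4: S rot1 at col 3 lands with bottom-row=4; cleared 0 line(s) (total 0); column heights now [0 0 8 7 6], max=8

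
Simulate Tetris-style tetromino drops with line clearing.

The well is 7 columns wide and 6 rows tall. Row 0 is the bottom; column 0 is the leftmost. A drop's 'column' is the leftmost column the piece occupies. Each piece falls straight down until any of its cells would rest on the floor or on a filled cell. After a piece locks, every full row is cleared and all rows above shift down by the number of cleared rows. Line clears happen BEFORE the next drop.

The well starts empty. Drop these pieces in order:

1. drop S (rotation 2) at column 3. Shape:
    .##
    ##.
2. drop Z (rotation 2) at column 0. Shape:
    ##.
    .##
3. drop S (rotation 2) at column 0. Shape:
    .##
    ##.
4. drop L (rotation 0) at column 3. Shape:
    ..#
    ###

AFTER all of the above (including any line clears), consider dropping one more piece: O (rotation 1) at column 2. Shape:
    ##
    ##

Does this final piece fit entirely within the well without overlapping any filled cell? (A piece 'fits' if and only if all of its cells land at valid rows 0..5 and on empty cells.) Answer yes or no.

Drop 1: S rot2 at col 3 lands with bottom-row=0; cleared 0 line(s) (total 0); column heights now [0 0 0 1 2 2 0], max=2
Drop 2: Z rot2 at col 0 lands with bottom-row=0; cleared 0 line(s) (total 0); column heights now [2 2 1 1 2 2 0], max=2
Drop 3: S rot2 at col 0 lands with bottom-row=2; cleared 0 line(s) (total 0); column heights now [3 4 4 1 2 2 0], max=4
Drop 4: L rot0 at col 3 lands with bottom-row=2; cleared 0 line(s) (total 0); column heights now [3 4 4 3 3 4 0], max=4
Test piece O rot1 at col 2 (width 2): heights before test = [3 4 4 3 3 4 0]; fits = True

Answer: yes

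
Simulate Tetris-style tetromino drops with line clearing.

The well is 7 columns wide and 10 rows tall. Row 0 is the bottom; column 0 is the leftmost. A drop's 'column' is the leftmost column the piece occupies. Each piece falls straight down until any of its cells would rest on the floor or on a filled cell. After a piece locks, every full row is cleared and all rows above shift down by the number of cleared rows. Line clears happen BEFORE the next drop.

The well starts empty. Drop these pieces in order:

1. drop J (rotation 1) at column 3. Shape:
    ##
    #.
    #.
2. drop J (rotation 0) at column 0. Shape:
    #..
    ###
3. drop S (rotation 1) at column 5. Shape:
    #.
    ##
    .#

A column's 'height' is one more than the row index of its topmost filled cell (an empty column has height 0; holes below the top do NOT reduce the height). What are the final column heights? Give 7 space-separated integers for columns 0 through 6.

Answer: 2 1 1 3 3 3 2

Derivation:
Drop 1: J rot1 at col 3 lands with bottom-row=0; cleared 0 line(s) (total 0); column heights now [0 0 0 3 3 0 0], max=3
Drop 2: J rot0 at col 0 lands with bottom-row=0; cleared 0 line(s) (total 0); column heights now [2 1 1 3 3 0 0], max=3
Drop 3: S rot1 at col 5 lands with bottom-row=0; cleared 0 line(s) (total 0); column heights now [2 1 1 3 3 3 2], max=3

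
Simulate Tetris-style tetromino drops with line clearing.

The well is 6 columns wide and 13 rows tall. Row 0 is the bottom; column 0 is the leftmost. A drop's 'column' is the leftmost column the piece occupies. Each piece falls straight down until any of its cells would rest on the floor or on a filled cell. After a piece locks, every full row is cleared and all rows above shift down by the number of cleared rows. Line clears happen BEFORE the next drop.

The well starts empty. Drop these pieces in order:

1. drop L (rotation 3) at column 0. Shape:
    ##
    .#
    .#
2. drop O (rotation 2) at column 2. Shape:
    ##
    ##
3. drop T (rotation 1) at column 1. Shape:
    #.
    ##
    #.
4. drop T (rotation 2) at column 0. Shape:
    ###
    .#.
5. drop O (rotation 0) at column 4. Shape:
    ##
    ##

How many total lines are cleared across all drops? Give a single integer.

Answer: 0

Derivation:
Drop 1: L rot3 at col 0 lands with bottom-row=0; cleared 0 line(s) (total 0); column heights now [3 3 0 0 0 0], max=3
Drop 2: O rot2 at col 2 lands with bottom-row=0; cleared 0 line(s) (total 0); column heights now [3 3 2 2 0 0], max=3
Drop 3: T rot1 at col 1 lands with bottom-row=3; cleared 0 line(s) (total 0); column heights now [3 6 5 2 0 0], max=6
Drop 4: T rot2 at col 0 lands with bottom-row=6; cleared 0 line(s) (total 0); column heights now [8 8 8 2 0 0], max=8
Drop 5: O rot0 at col 4 lands with bottom-row=0; cleared 0 line(s) (total 0); column heights now [8 8 8 2 2 2], max=8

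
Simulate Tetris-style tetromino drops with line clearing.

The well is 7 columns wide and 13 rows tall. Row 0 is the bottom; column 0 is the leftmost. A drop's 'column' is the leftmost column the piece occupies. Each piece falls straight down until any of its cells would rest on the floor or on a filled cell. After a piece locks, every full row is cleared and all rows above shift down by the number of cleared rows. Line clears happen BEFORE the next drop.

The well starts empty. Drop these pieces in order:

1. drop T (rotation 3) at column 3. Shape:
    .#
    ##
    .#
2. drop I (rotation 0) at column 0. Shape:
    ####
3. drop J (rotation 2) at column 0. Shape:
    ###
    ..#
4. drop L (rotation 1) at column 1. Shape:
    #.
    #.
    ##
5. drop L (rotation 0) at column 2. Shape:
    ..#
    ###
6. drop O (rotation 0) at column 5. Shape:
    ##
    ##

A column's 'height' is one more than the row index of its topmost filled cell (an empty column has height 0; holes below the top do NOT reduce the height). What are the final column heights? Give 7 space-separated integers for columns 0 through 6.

Drop 1: T rot3 at col 3 lands with bottom-row=0; cleared 0 line(s) (total 0); column heights now [0 0 0 2 3 0 0], max=3
Drop 2: I rot0 at col 0 lands with bottom-row=2; cleared 0 line(s) (total 0); column heights now [3 3 3 3 3 0 0], max=3
Drop 3: J rot2 at col 0 lands with bottom-row=3; cleared 0 line(s) (total 0); column heights now [5 5 5 3 3 0 0], max=5
Drop 4: L rot1 at col 1 lands with bottom-row=5; cleared 0 line(s) (total 0); column heights now [5 8 6 3 3 0 0], max=8
Drop 5: L rot0 at col 2 lands with bottom-row=6; cleared 0 line(s) (total 0); column heights now [5 8 7 7 8 0 0], max=8
Drop 6: O rot0 at col 5 lands with bottom-row=0; cleared 0 line(s) (total 0); column heights now [5 8 7 7 8 2 2], max=8

Answer: 5 8 7 7 8 2 2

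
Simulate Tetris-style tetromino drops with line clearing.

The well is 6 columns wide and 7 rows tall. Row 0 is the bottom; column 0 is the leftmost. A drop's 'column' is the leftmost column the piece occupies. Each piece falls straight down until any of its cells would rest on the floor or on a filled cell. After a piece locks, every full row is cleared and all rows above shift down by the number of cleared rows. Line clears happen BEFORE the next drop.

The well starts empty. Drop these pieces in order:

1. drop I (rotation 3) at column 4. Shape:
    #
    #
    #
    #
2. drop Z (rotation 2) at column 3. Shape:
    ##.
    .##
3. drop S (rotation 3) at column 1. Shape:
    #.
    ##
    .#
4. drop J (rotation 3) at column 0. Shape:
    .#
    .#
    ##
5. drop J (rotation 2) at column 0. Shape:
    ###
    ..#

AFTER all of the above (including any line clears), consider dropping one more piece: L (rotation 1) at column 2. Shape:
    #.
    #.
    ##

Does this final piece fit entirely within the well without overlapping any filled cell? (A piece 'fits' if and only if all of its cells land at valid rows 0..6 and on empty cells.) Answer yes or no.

Answer: no

Derivation:
Drop 1: I rot3 at col 4 lands with bottom-row=0; cleared 0 line(s) (total 0); column heights now [0 0 0 0 4 0], max=4
Drop 2: Z rot2 at col 3 lands with bottom-row=4; cleared 0 line(s) (total 0); column heights now [0 0 0 6 6 5], max=6
Drop 3: S rot3 at col 1 lands with bottom-row=0; cleared 0 line(s) (total 0); column heights now [0 3 2 6 6 5], max=6
Drop 4: J rot3 at col 0 lands with bottom-row=3; cleared 0 line(s) (total 0); column heights now [4 6 2 6 6 5], max=6
Drop 5: J rot2 at col 0 lands with bottom-row=5; cleared 0 line(s) (total 0); column heights now [7 7 7 6 6 5], max=7
Test piece L rot1 at col 2 (width 2): heights before test = [7 7 7 6 6 5]; fits = False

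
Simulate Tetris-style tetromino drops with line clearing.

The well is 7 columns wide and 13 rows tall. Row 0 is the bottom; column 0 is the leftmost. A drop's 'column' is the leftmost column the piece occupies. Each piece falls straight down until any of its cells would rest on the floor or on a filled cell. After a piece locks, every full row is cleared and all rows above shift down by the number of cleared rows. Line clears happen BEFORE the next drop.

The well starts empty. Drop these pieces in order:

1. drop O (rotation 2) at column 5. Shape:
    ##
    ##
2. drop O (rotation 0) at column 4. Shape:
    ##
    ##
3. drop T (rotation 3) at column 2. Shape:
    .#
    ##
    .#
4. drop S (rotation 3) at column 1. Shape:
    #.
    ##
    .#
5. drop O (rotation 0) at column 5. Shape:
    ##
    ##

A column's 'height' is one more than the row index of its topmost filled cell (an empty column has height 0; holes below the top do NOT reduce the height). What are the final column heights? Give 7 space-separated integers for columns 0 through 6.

Answer: 0 5 4 3 4 6 6

Derivation:
Drop 1: O rot2 at col 5 lands with bottom-row=0; cleared 0 line(s) (total 0); column heights now [0 0 0 0 0 2 2], max=2
Drop 2: O rot0 at col 4 lands with bottom-row=2; cleared 0 line(s) (total 0); column heights now [0 0 0 0 4 4 2], max=4
Drop 3: T rot3 at col 2 lands with bottom-row=0; cleared 0 line(s) (total 0); column heights now [0 0 2 3 4 4 2], max=4
Drop 4: S rot3 at col 1 lands with bottom-row=2; cleared 0 line(s) (total 0); column heights now [0 5 4 3 4 4 2], max=5
Drop 5: O rot0 at col 5 lands with bottom-row=4; cleared 0 line(s) (total 0); column heights now [0 5 4 3 4 6 6], max=6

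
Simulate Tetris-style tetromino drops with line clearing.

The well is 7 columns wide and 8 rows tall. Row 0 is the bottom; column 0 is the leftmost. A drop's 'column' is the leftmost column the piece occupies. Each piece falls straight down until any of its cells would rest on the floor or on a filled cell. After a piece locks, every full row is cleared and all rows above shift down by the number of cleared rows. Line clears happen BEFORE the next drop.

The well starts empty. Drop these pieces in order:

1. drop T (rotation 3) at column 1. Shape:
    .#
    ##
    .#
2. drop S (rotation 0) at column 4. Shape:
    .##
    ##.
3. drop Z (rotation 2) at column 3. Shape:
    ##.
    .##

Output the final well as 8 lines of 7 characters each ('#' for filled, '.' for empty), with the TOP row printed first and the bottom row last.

Drop 1: T rot3 at col 1 lands with bottom-row=0; cleared 0 line(s) (total 0); column heights now [0 2 3 0 0 0 0], max=3
Drop 2: S rot0 at col 4 lands with bottom-row=0; cleared 0 line(s) (total 0); column heights now [0 2 3 0 1 2 2], max=3
Drop 3: Z rot2 at col 3 lands with bottom-row=2; cleared 0 line(s) (total 0); column heights now [0 2 3 4 4 3 2], max=4

Answer: .......
.......
.......
.......
...##..
..#.##.
.##..##
..#.##.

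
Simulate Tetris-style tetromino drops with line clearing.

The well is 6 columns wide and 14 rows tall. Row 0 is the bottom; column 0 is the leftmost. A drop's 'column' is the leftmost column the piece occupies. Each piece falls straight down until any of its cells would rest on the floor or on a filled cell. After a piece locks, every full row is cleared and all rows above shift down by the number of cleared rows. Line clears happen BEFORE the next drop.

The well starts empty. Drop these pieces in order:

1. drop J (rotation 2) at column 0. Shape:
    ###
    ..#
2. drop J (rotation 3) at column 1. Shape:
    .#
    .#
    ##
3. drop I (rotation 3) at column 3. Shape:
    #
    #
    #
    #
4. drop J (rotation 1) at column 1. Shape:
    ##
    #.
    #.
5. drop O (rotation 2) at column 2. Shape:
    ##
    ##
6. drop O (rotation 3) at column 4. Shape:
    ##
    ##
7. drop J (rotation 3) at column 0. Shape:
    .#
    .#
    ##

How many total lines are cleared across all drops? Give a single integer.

Drop 1: J rot2 at col 0 lands with bottom-row=0; cleared 0 line(s) (total 0); column heights now [2 2 2 0 0 0], max=2
Drop 2: J rot3 at col 1 lands with bottom-row=2; cleared 0 line(s) (total 0); column heights now [2 3 5 0 0 0], max=5
Drop 3: I rot3 at col 3 lands with bottom-row=0; cleared 0 line(s) (total 0); column heights now [2 3 5 4 0 0], max=5
Drop 4: J rot1 at col 1 lands with bottom-row=3; cleared 0 line(s) (total 0); column heights now [2 6 6 4 0 0], max=6
Drop 5: O rot2 at col 2 lands with bottom-row=6; cleared 0 line(s) (total 0); column heights now [2 6 8 8 0 0], max=8
Drop 6: O rot3 at col 4 lands with bottom-row=0; cleared 1 line(s) (total 1); column heights now [0 5 7 7 1 1], max=7
Drop 7: J rot3 at col 0 lands with bottom-row=5; cleared 0 line(s) (total 1); column heights now [6 8 7 7 1 1], max=8

Answer: 1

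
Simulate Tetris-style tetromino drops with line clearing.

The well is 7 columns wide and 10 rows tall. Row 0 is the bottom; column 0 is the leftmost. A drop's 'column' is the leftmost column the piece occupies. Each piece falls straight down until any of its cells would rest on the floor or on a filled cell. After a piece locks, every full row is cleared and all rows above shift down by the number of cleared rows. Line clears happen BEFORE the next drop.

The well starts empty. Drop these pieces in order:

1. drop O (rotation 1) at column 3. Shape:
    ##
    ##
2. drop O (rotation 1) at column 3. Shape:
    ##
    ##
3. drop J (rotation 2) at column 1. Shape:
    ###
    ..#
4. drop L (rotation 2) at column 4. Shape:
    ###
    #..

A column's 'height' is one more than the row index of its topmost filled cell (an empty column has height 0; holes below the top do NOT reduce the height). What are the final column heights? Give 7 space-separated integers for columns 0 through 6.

Answer: 0 6 6 6 6 6 6

Derivation:
Drop 1: O rot1 at col 3 lands with bottom-row=0; cleared 0 line(s) (total 0); column heights now [0 0 0 2 2 0 0], max=2
Drop 2: O rot1 at col 3 lands with bottom-row=2; cleared 0 line(s) (total 0); column heights now [0 0 0 4 4 0 0], max=4
Drop 3: J rot2 at col 1 lands with bottom-row=4; cleared 0 line(s) (total 0); column heights now [0 6 6 6 4 0 0], max=6
Drop 4: L rot2 at col 4 lands with bottom-row=4; cleared 0 line(s) (total 0); column heights now [0 6 6 6 6 6 6], max=6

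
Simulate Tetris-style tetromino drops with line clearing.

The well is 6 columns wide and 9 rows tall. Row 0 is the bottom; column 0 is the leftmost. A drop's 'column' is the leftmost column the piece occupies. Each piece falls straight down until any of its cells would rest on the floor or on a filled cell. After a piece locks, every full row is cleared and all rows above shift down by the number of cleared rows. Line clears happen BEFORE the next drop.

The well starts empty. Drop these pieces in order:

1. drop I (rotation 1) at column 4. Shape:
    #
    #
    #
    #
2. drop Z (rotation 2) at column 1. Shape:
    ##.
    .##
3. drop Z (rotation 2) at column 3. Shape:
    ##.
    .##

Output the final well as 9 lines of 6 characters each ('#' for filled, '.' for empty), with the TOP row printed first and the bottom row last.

Answer: ......
......
......
...##.
....##
....#.
....#.
.##.#.
..###.

Derivation:
Drop 1: I rot1 at col 4 lands with bottom-row=0; cleared 0 line(s) (total 0); column heights now [0 0 0 0 4 0], max=4
Drop 2: Z rot2 at col 1 lands with bottom-row=0; cleared 0 line(s) (total 0); column heights now [0 2 2 1 4 0], max=4
Drop 3: Z rot2 at col 3 lands with bottom-row=4; cleared 0 line(s) (total 0); column heights now [0 2 2 6 6 5], max=6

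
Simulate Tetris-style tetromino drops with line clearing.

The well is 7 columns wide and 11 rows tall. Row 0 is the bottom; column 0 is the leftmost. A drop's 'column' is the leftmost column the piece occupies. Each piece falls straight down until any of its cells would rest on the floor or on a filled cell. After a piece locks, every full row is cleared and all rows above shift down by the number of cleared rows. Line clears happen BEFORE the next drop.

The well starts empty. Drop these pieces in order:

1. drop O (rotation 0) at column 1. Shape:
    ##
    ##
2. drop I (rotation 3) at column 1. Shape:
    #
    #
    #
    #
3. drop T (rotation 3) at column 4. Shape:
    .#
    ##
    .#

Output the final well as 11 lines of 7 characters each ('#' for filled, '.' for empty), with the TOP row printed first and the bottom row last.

Answer: .......
.......
.......
.......
.......
.#.....
.#.....
.#.....
.#...#.
.##.##.
.##..#.

Derivation:
Drop 1: O rot0 at col 1 lands with bottom-row=0; cleared 0 line(s) (total 0); column heights now [0 2 2 0 0 0 0], max=2
Drop 2: I rot3 at col 1 lands with bottom-row=2; cleared 0 line(s) (total 0); column heights now [0 6 2 0 0 0 0], max=6
Drop 3: T rot3 at col 4 lands with bottom-row=0; cleared 0 line(s) (total 0); column heights now [0 6 2 0 2 3 0], max=6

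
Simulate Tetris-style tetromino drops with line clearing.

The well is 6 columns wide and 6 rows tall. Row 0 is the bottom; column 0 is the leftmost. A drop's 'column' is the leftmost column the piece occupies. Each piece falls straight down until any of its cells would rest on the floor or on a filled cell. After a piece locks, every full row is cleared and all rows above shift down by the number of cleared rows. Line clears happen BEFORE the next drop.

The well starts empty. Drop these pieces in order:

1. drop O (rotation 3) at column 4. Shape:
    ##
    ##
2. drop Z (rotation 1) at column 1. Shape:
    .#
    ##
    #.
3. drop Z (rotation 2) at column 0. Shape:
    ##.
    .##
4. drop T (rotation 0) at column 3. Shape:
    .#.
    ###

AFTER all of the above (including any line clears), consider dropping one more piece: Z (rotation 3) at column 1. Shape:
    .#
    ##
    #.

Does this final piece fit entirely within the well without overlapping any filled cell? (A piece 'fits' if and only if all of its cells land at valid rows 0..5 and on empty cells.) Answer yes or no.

Drop 1: O rot3 at col 4 lands with bottom-row=0; cleared 0 line(s) (total 0); column heights now [0 0 0 0 2 2], max=2
Drop 2: Z rot1 at col 1 lands with bottom-row=0; cleared 0 line(s) (total 0); column heights now [0 2 3 0 2 2], max=3
Drop 3: Z rot2 at col 0 lands with bottom-row=3; cleared 0 line(s) (total 0); column heights now [5 5 4 0 2 2], max=5
Drop 4: T rot0 at col 3 lands with bottom-row=2; cleared 0 line(s) (total 0); column heights now [5 5 4 3 4 3], max=5
Test piece Z rot3 at col 1 (width 2): heights before test = [5 5 4 3 4 3]; fits = False

Answer: no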